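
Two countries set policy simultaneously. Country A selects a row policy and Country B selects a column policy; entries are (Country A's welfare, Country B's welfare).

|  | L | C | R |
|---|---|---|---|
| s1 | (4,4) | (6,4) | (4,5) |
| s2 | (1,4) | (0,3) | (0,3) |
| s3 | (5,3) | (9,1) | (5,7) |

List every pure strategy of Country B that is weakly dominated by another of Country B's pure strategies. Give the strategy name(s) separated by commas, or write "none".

L: no other strategy beats it everywhere (C at s2 (4>3); R at s2 (4>3)).
C: dominated, since L does at least as well everywhere (s1: 4=4, s2: 4>3, s3: 3>1).
R is not dominated — it holds its own against L at s1 (5>4); C at s1 (5>4).

C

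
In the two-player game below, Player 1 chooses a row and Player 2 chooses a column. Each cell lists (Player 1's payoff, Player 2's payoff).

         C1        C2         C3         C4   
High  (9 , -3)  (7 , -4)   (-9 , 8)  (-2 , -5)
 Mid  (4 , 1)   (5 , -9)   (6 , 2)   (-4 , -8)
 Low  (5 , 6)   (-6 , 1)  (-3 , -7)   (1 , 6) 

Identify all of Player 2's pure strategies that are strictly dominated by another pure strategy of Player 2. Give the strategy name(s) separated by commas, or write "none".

C1: no other strategy beats it everywhere (C2 at High (-3>-4); C3 at Low (6>-7); C4 at High (-3>-5)).
C1 strictly dominates C2 — High: -3>-4, Mid: 1>-9, Low: 6>1.
Nothing dominates C3: C1 at High (8>-3); C2 at High (8>-4); C4 at High (8>-5).
Nothing dominates C4: C1 at Low (6=6); C2 at Mid (-8>-9); C3 at Low (6>-7).

C2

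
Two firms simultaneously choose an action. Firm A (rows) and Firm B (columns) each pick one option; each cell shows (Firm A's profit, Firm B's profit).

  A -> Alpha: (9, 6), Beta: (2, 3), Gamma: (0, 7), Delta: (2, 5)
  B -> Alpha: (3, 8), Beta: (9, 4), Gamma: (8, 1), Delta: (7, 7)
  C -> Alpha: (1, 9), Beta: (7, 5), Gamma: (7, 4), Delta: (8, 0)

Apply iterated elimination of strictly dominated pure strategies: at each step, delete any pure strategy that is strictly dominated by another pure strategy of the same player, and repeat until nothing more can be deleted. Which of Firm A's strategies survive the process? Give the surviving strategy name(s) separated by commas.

A, B

Column Beta is eliminated: Alpha beats it against every remaining row (A: 6>3, B: 8>4, C: 9>5).
For Firm B, Alpha strictly dominates Delta on the remaining rows (A: 6>5, B: 8>7, C: 9>0); eliminate Delta.
Firm A's strategy C is strictly dominated by B (Alpha: 3>1, Gamma: 8>7) and is removed.
Among the remaining strategies, none is strictly dominated by another pure strategy of the same player, so the elimination stops.
Surviving strategies — Firm A: {A, B}; Firm B: {Alpha, Gamma}.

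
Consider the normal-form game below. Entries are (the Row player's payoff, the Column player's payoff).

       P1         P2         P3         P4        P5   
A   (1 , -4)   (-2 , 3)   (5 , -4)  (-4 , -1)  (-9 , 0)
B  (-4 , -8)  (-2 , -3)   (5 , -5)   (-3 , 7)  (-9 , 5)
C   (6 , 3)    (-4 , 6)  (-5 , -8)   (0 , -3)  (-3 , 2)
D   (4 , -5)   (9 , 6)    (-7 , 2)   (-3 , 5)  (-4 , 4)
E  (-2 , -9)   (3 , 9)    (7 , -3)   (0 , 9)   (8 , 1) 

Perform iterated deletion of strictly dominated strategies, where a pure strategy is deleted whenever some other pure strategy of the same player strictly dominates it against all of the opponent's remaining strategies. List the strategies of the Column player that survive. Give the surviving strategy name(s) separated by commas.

P2, P4

The Row player's strategy B is strictly dominated by E (P1: -2>-4, P2: 3>-2, P3: 7>5, P4: 0>-3, P5: 8>-9) and is removed.
For the Column player, P2 strictly dominates P1 on the remaining rows (A: 3>-4, C: 6>3, D: 6>-5, E: 9>-9); eliminate P1.
The Row player's strategy A is strictly dominated by E (P2: 3>-2, P3: 7>5, P4: 0>-4, P5: 8>-9) and is removed.
The Column player's strategy P3 is strictly dominated by P2 (C: 6>-8, D: 6>2, E: 9>-3) and is removed.
The Column player's strategy P5 is strictly dominated by P2 (C: 6>2, D: 6>4, E: 9>1) and is removed.
Among the remaining strategies, none is strictly dominated by another pure strategy of the same player, so the elimination stops.
Surviving strategies — the Row player: {C, D, E}; the Column player: {P2, P4}.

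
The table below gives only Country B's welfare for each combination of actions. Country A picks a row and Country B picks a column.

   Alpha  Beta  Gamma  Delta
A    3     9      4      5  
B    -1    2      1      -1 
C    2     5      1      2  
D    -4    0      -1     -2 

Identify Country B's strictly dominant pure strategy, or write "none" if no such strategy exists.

Beta vs Alpha: A: 9>3, B: 2>-1, C: 5>2, D: 0>-4.
Beta vs Gamma: A: 9>4, B: 2>1, C: 5>1, D: 0>-1.
Beta vs Delta: A: 9>5, B: 2>-1, C: 5>2, D: 0>-2.
Beta strictly beats every other strategy against every opponent action, so it is strictly dominant.

Beta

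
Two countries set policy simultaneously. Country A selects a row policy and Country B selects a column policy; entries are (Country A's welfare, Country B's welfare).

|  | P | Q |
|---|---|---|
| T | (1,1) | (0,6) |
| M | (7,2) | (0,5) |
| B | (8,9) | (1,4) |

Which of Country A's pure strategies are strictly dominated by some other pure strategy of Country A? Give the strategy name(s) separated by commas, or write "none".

T, M

T: dominated, since B does at least as well everywhere (P: 8>1, Q: 1>0).
M: dominated, since B does at least as well everywhere (P: 8>7, Q: 1>0).
Nothing dominates B: T at P (8>1); M at P (8>7).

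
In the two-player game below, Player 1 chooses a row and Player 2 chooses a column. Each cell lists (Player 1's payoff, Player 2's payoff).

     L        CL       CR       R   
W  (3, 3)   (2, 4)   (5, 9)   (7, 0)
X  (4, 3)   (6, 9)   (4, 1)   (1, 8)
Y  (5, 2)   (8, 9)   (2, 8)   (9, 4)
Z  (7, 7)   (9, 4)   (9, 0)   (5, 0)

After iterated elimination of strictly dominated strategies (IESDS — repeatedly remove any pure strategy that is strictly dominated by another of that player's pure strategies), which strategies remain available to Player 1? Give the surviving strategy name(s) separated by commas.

For Player 1, Z strictly dominates X on the remaining columns (L: 7>4, CL: 9>6, CR: 9>4, R: 5>1); eliminate X.
Player 2's strategy R is strictly dominated by CL (W: 4>0, Y: 9>4, Z: 4>0) and is removed.
Row W is eliminated: Z beats it against every remaining column (L: 7>3, CL: 9>2, CR: 9>5).
Row Y is eliminated: Z beats it against every remaining column (L: 7>5, CL: 9>8, CR: 9>2).
Column CL is eliminated: L beats it against every remaining row (Z: 7>4).
Column CR is eliminated: L beats it against every remaining row (Z: 7>0).
Among the remaining strategies, none is strictly dominated by another pure strategy of the same player, so the elimination stops.
Surviving strategies — Player 1: {Z}; Player 2: {L}.

Z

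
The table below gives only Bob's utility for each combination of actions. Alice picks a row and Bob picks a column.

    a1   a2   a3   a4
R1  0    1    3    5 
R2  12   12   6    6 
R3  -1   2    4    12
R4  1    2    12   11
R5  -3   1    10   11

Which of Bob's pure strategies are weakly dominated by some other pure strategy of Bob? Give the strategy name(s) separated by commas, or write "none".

a1 is weakly dominated by a2 (R1: 1>0, R2: 12=12, R3: 2>-1, R4: 2>1, R5: 1>-3).
a2: no other strategy beats it everywhere (a1 at R1 (1>0); a3 at R2 (12>6); a4 at R2 (12>6)).
a3 is not dominated — it holds its own against a1 at R1 (3>0); a2 at R1 (3>1); a4 at R4 (12>11).
a4 is not dominated — it holds its own against a1 at R1 (5>0); a2 at R1 (5>1); a3 at R1 (5>3).

a1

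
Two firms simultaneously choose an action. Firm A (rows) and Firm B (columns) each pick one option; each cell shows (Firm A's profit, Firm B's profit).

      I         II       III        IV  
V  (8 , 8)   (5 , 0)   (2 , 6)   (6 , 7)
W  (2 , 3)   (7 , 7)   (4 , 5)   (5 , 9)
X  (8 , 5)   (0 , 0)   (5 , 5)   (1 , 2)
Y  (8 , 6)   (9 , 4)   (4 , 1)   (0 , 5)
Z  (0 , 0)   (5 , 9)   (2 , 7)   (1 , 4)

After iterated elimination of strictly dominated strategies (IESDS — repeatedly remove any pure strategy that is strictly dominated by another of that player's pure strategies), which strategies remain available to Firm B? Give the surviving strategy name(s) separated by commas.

Firm A's strategy Z is strictly dominated by W (I: 2>0, II: 7>5, III: 4>2, IV: 5>1) and is removed.
Firm B's strategy II is strictly dominated by IV (V: 7>0, W: 9>7, X: 2>0, Y: 5>4) and is removed.
Among the remaining strategies, none is strictly dominated by another pure strategy of the same player, so the elimination stops.
Surviving strategies — Firm A: {V, W, X, Y}; Firm B: {I, III, IV}.

I, III, IV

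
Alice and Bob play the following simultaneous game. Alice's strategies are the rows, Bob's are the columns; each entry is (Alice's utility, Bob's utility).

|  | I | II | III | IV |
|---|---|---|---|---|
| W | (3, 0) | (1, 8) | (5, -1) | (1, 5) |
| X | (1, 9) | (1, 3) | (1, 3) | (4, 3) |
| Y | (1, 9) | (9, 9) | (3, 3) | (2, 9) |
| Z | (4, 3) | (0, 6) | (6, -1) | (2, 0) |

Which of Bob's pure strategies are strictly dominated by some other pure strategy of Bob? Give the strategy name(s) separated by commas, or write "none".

III

I is not dominated — it holds its own against II at X (9>3); III at W (0>-1); IV at X (9>3).
II is not dominated — it holds its own against I at W (8>0); III at W (8>-1); IV at W (8>5).
III is strictly dominated by I (W: 0>-1, X: 9>3, Y: 9>3, Z: 3>-1).
Nothing dominates IV: I at W (5>0); II at X (3=3); III at W (5>-1).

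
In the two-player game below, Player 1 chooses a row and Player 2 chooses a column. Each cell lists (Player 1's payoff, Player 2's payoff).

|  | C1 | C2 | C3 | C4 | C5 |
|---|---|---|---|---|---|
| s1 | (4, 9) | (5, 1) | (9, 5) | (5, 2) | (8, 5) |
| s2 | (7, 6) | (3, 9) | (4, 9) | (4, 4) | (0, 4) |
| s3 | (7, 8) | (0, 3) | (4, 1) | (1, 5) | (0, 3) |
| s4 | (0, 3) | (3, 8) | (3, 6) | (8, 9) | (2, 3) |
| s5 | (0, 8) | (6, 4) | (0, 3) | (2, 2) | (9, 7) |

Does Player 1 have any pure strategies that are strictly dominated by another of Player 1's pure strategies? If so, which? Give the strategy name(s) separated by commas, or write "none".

s1: no other strategy beats it everywhere (s2 at C2 (5>3); s3 at C2 (5>0); s4 at C1 (4>0); s5 at C1 (4>0)).
s2: no other strategy beats it everywhere (s1 at C1 (7>4); s3 at C1 (7=7); s4 at C1 (7>0); s5 at C1 (7>0)).
Nothing dominates s3: s1 at C1 (7>4); s2 at C1 (7=7); s4 at C1 (7>0); s5 at C1 (7>0).
Nothing dominates s4: s1 at C4 (8>5); s2 at C2 (3=3); s3 at C2 (3>0); s5 at C1 (0=0).
s5 is not dominated — it holds its own against s1 at C2 (6>5); s2 at C2 (6>3); s3 at C2 (6>0); s4 at C1 (0=0).

none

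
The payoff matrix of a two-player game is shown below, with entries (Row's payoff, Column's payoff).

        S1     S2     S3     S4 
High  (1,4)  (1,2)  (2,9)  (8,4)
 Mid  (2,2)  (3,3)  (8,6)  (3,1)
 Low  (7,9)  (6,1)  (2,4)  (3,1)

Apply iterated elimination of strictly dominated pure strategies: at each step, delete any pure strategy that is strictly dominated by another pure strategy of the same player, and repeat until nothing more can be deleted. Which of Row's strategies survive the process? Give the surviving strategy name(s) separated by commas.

For Column, S3 strictly dominates S2 on the remaining rows (High: 9>2, Mid: 6>3, Low: 4>1); eliminate S2.
Column's strategy S4 is strictly dominated by S3 (High: 9>4, Mid: 6>1, Low: 4>1) and is removed.
For Row, Mid strictly dominates High on the remaining columns (S1: 2>1, S3: 8>2); eliminate High.
Among the remaining strategies, none is strictly dominated by another pure strategy of the same player, so the elimination stops.
Surviving strategies — Row: {Mid, Low}; Column: {S1, S3}.

Mid, Low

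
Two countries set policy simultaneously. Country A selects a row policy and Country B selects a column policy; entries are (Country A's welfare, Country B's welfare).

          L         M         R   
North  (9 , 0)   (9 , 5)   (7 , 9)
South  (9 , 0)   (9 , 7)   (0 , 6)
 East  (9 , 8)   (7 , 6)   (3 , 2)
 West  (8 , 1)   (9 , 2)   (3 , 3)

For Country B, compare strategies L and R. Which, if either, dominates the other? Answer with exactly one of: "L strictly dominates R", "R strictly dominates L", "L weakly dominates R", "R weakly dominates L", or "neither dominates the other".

neither dominates the other

Compare L to R across each choice by Country A: North: 0<9, South: 0<6, East: 8>2, West: 1<3.
L does better at East but worse at North, South, West; neither strategy dominates the other.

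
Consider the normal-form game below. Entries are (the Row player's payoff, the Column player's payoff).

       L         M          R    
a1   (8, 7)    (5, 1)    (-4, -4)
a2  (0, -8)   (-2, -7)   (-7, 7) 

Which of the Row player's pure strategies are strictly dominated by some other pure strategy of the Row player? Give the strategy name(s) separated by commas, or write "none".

Nothing dominates a1: a2 at L (8>0).
a2 is strictly dominated by a1 (L: 8>0, M: 5>-2, R: -4>-7).

a2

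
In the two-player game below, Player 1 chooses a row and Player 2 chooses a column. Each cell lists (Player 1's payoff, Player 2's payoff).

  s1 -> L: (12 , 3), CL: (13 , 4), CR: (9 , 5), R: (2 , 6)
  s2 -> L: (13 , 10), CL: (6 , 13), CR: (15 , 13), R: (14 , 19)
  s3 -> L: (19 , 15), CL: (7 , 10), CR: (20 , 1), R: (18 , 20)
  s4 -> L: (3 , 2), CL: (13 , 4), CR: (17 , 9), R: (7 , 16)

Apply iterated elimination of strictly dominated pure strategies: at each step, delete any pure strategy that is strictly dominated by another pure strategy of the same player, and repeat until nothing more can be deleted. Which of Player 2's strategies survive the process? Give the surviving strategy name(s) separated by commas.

Row s2 is eliminated: s3 beats it against every remaining column (L: 19>13, CL: 7>6, CR: 20>15, R: 18>14).
Column L is eliminated: R beats it against every remaining row (s1: 6>3, s3: 20>15, s4: 16>2).
Player 2's strategy CL is strictly dominated by R (s1: 6>4, s3: 20>10, s4: 16>4) and is removed.
For Player 1, s3 strictly dominates s1 on the remaining columns (CR: 20>9, R: 18>2); eliminate s1.
Player 1's strategy s4 is strictly dominated by s3 (CR: 20>17, R: 18>7) and is removed.
Column CR is eliminated: R beats it against every remaining row (s3: 20>1).
Among the remaining strategies, none is strictly dominated by another pure strategy of the same player, so the elimination stops.
Surviving strategies — Player 1: {s3}; Player 2: {R}.

R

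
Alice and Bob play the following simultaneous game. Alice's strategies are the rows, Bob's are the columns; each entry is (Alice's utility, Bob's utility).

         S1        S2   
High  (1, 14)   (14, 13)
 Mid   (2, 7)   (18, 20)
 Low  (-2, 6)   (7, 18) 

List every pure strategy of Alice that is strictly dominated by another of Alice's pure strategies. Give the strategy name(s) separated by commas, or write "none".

High: dominated, since Mid does at least as well everywhere (S1: 2>1, S2: 18>14).
Nothing dominates Mid: High at S1 (2>1); Low at S1 (2>-2).
Low is strictly dominated by High (S1: 1>-2, S2: 14>7).

High, Low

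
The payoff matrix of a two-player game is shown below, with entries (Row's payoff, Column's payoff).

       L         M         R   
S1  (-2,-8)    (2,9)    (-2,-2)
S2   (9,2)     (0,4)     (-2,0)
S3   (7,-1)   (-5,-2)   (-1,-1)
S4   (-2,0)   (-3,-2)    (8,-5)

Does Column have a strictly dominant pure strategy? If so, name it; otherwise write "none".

none

L fails to dominate M at S1 (-8<9).
M fails to dominate L at S3 (-2<-1).
R fails to dominate L at S2 (0<2).
No single strategy dominates all the others.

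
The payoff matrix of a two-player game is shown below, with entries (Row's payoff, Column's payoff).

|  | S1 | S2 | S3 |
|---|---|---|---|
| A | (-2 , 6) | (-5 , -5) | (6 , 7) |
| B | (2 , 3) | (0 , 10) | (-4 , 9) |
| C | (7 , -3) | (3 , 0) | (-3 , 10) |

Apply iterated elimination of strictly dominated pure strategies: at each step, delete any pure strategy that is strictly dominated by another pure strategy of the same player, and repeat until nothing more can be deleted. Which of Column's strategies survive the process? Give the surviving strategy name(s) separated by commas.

S3

For Row, C strictly dominates B on the remaining columns (S1: 7>2, S2: 3>0, S3: -3>-4); eliminate B.
For Column, S3 strictly dominates S1 on the remaining rows (A: 7>6, C: 10>-3); eliminate S1.
For Column, S3 strictly dominates S2 on the remaining rows (A: 7>-5, C: 10>0); eliminate S2.
Row's strategy C is strictly dominated by A (S3: 6>-3) and is removed.
Among the remaining strategies, none is strictly dominated by another pure strategy of the same player, so the elimination stops.
Surviving strategies — Row: {A}; Column: {S3}.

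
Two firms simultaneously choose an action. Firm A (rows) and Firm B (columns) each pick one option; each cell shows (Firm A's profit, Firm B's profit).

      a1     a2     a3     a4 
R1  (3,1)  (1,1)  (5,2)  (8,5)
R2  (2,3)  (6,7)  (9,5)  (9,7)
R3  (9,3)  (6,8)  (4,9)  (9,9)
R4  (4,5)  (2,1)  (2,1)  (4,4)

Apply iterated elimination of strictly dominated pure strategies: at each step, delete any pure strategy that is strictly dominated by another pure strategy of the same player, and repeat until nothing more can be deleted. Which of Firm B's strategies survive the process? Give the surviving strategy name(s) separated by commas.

For Firm A, R3 strictly dominates R4 on the remaining columns (a1: 9>4, a2: 6>2, a3: 4>2, a4: 9>4); eliminate R4.
Firm B's strategy a1 is strictly dominated by a3 (R1: 2>1, R2: 5>3, R3: 9>3) and is removed.
Row R1 is eliminated: R2 beats it against every remaining column (a2: 6>1, a3: 9>5, a4: 9>8).
Among the remaining strategies, none is strictly dominated by another pure strategy of the same player, so the elimination stops.
Surviving strategies — Firm A: {R2, R3}; Firm B: {a2, a3, a4}.

a2, a3, a4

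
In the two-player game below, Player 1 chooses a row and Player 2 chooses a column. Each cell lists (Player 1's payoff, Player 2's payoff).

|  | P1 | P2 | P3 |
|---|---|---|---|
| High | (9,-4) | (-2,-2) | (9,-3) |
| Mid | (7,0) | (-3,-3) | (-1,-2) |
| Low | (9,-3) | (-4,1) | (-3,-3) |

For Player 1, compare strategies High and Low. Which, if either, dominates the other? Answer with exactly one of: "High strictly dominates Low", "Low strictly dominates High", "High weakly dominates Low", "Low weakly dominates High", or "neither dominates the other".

Compare High to Low across each choice by Player 2: P1: 9=9, P2: -2>-4, P3: 9>-3.
High is at least as good everywhere and strictly better somewhere (tied only at P1), so High weakly but not strictly dominates Low.

High weakly dominates Low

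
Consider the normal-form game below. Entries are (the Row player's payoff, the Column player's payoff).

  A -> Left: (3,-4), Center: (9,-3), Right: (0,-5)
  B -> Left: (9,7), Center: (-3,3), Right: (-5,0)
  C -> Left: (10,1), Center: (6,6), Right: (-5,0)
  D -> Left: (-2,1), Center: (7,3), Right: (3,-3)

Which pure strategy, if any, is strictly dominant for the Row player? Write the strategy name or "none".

none

A fails to dominate B at Left (3<9).
B fails to dominate A at Center (-3<9).
C fails to dominate A at Center (6<9).
D fails to dominate A at Left (-2<3).
No single strategy dominates all the others.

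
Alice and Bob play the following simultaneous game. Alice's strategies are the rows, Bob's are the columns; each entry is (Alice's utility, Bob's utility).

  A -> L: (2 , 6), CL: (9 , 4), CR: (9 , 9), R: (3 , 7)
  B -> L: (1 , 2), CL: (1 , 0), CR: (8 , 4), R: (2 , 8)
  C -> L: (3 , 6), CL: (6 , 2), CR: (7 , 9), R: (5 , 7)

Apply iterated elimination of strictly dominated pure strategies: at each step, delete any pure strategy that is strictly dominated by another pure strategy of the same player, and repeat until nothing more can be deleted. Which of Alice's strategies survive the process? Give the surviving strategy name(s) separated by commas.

A

Alice's strategy B is strictly dominated by A (L: 2>1, CL: 9>1, CR: 9>8, R: 3>2) and is removed.
Bob's strategy L is strictly dominated by CR (A: 9>6, C: 9>6) and is removed.
For Bob, CR strictly dominates CL on the remaining rows (A: 9>4, C: 9>2); eliminate CL.
For Bob, CR strictly dominates R on the remaining rows (A: 9>7, C: 9>7); eliminate R.
Row C is eliminated: A beats it against every remaining column (CR: 9>7).
Among the remaining strategies, none is strictly dominated by another pure strategy of the same player, so the elimination stops.
Surviving strategies — Alice: {A}; Bob: {CR}.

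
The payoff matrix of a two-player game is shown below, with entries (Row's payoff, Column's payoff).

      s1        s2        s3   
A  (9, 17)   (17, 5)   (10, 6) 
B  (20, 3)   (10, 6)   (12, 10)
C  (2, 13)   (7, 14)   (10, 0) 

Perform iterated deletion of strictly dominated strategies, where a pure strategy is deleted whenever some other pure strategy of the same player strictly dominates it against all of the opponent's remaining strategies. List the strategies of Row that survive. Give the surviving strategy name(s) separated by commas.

For Row, B strictly dominates C on the remaining columns (s1: 20>2, s2: 10>7, s3: 12>10); eliminate C.
For Column, s3 strictly dominates s2 on the remaining rows (A: 6>5, B: 10>6); eliminate s2.
Row's strategy A is strictly dominated by B (s1: 20>9, s3: 12>10) and is removed.
Column s1 is eliminated: s3 beats it against every remaining row (B: 10>3).
Among the remaining strategies, none is strictly dominated by another pure strategy of the same player, so the elimination stops.
Surviving strategies — Row: {B}; Column: {s3}.

B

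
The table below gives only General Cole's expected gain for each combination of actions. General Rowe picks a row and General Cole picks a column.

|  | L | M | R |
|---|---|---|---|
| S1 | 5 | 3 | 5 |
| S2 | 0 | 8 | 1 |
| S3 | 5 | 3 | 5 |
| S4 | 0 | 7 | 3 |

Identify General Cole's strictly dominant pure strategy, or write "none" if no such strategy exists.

none

L fails to dominate M at S2 (0<8).
M fails to dominate L at S1 (3<5).
R fails to dominate L at S1 (5=5).
No single strategy dominates all the others.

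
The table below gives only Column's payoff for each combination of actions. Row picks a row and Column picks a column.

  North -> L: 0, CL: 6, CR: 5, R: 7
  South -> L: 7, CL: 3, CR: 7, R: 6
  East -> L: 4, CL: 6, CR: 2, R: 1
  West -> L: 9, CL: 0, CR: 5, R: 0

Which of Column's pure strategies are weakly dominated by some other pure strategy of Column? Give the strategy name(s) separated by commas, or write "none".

L is not dominated — it holds its own against CL at South (7>3); CR at East (4>2); R at South (7>6).
CL: no other strategy beats it everywhere (L at North (6>0); CR at North (6>5); R at East (6>1)).
CR is not dominated — it holds its own against L at North (5>0); CL at South (7>3); R at South (7>6).
Nothing dominates R: L at North (7>0); CL at North (7>6); CR at North (7>5).

none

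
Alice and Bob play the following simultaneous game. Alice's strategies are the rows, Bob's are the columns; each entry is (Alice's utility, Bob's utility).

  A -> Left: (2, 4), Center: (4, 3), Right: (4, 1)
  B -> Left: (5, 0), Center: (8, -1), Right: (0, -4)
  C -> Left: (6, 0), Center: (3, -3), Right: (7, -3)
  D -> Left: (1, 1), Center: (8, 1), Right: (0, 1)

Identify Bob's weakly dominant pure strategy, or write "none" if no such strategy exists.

Left

Left vs Center: A: 4>3, B: 0>-1, C: 0>-3, D: 1=1.
Left vs Right: A: 4>1, B: 0>-4, C: 0>-3, D: 1=1.
Left is at least as good as every other strategy against every opponent action, so it is weakly dominant.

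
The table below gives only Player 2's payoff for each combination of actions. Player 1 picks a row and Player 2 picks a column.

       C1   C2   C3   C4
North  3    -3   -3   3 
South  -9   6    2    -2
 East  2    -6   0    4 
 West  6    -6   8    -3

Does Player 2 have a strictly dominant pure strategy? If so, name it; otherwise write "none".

C1 fails to dominate C2 at South (-9<6).
C2 fails to dominate C1 at North (-3<3).
C3 fails to dominate C1 at North (-3<3).
C4 fails to dominate C1 at North (3=3).
No single strategy dominates all the others.

none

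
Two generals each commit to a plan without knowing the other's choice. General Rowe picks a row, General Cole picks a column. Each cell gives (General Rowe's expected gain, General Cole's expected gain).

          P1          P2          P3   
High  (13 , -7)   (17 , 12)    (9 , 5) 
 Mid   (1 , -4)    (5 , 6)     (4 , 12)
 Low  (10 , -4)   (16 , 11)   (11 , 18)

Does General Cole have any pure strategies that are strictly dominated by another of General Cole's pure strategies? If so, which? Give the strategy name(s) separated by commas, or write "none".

P1 is strictly dominated by P2 (High: 12>-7, Mid: 6>-4, Low: 11>-4).
P2 is not dominated — it holds its own against P1 at High (12>-7); P3 at High (12>5).
P3: no other strategy beats it everywhere (P1 at High (5>-7); P2 at Mid (12>6)).

P1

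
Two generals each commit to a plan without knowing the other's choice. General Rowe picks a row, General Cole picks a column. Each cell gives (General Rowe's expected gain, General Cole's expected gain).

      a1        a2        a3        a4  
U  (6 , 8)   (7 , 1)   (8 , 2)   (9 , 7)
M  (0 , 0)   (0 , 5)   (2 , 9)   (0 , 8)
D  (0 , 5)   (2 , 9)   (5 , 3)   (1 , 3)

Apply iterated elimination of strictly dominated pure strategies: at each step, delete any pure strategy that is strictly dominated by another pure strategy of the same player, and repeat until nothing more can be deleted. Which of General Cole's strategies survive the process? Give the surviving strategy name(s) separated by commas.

a1

Row M is eliminated: U beats it against every remaining column (a1: 6>0, a2: 7>0, a3: 8>2, a4: 9>0).
Row D is eliminated: U beats it against every remaining column (a1: 6>0, a2: 7>2, a3: 8>5, a4: 9>1).
General Cole's strategy a2 is strictly dominated by a1 (U: 8>1) and is removed.
Column a3 is eliminated: a1 beats it against every remaining row (U: 8>2).
General Cole's strategy a4 is strictly dominated by a1 (U: 8>7) and is removed.
Among the remaining strategies, none is strictly dominated by another pure strategy of the same player, so the elimination stops.
Surviving strategies — General Rowe: {U}; General Cole: {a1}.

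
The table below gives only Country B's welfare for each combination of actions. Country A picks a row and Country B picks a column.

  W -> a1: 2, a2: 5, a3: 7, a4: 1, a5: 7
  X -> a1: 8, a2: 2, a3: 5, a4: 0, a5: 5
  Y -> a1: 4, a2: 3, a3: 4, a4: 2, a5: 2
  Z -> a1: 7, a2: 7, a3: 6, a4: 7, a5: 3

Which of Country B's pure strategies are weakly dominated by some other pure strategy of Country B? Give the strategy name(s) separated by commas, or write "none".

a1: no other strategy beats it everywhere (a2 at X (8>2); a3 at X (8>5); a4 at W (2>1); a5 at X (8>5)).
Nothing dominates a2: a1 at W (5>2); a3 at Z (7>6); a4 at W (5>1); a5 at Y (3>2).
a3 is not dominated — it holds its own against a1 at W (7>2); a2 at W (7>5); a4 at W (7>1); a5 at Y (4>2).
a4 is weakly dominated by a1 (W: 2>1, X: 8>0, Y: 4>2, Z: 7=7).
a5: dominated, since a3 does at least as well everywhere (W: 7=7, X: 5=5, Y: 4>2, Z: 6>3).

a4, a5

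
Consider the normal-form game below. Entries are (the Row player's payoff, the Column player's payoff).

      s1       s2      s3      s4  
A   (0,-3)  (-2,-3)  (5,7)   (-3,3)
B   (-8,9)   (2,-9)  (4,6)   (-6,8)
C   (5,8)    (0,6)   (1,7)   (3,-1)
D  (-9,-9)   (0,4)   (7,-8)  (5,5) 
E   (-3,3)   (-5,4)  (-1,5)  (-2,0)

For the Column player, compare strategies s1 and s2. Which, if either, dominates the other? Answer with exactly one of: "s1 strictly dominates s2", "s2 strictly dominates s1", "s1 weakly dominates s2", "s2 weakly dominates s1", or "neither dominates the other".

Compare s1 to s2 across every action of the Row player: A: -3=-3, B: 9>-9, C: 8>6, D: -9<4, E: 3<4.
s1 does better at B, C but worse at D, E; neither strategy dominates the other.

neither dominates the other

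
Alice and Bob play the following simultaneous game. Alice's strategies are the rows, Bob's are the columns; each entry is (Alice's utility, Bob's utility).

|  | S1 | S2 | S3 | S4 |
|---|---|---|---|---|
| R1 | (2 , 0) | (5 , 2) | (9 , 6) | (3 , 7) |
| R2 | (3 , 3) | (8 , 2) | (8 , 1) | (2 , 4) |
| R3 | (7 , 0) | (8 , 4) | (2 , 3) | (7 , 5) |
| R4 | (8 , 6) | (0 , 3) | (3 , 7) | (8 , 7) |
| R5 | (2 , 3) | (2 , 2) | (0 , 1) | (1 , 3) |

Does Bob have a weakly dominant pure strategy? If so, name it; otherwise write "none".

S4

S4 vs S1: R1: 7>0, R2: 4>3, R3: 5>0, R4: 7>6, R5: 3=3.
S4 vs S2: R1: 7>2, R2: 4>2, R3: 5>4, R4: 7>3, R5: 3>2.
S4 vs S3: R1: 7>6, R2: 4>1, R3: 5>3, R4: 7=7, R5: 3>1.
S4 is at least as good as every other strategy against every opponent action, so it is weakly dominant.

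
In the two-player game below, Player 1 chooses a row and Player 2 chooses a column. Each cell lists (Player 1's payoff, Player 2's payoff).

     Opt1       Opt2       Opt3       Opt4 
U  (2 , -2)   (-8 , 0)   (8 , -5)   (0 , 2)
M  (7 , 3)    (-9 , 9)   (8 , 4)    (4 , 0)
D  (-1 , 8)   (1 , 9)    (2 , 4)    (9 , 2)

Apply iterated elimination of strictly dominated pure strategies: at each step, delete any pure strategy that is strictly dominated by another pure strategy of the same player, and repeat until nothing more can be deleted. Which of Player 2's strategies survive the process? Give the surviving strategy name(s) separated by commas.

Player 2's strategy Opt1 is strictly dominated by Opt2 (U: 0>-2, M: 9>3, D: 9>8) and is removed.
For Player 2, Opt2 strictly dominates Opt3 on the remaining rows (U: 0>-5, M: 9>4, D: 9>4); eliminate Opt3.
Player 1's strategy U is strictly dominated by D (Opt2: 1>-8, Opt4: 9>0) and is removed.
For Player 1, D strictly dominates M on the remaining columns (Opt2: 1>-9, Opt4: 9>4); eliminate M.
Column Opt4 is eliminated: Opt2 beats it against every remaining row (D: 9>2).
Among the remaining strategies, none is strictly dominated by another pure strategy of the same player, so the elimination stops.
Surviving strategies — Player 1: {D}; Player 2: {Opt2}.

Opt2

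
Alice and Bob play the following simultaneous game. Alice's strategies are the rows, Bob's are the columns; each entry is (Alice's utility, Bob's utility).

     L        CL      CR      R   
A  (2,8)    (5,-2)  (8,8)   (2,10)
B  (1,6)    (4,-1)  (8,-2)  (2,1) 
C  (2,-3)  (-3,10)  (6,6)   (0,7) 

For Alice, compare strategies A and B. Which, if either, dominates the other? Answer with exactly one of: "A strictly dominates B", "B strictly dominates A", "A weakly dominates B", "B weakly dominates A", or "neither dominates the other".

A's payoffs vs B's, by Bob's action — L: 2>1, CL: 5>4, CR: 8=8, R: 2=2.
A is at least as good everywhere and strictly better somewhere (tied only at CR, R), so A weakly but not strictly dominates B.

A weakly dominates B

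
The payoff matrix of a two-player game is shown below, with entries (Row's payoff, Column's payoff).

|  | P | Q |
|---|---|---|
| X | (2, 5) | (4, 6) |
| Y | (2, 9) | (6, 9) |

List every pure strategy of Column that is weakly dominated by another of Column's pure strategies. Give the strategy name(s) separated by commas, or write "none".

P

P is weakly dominated by Q (X: 6>5, Y: 9=9).
Q: no other strategy beats it everywhere (P at X (6>5)).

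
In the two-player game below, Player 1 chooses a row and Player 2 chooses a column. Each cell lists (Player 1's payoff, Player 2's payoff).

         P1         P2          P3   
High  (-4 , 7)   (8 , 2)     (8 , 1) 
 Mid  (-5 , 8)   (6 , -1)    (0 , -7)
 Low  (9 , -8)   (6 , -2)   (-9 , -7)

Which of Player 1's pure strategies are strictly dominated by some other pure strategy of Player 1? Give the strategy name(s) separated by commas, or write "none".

Nothing dominates High: Mid at P1 (-4>-5); Low at P2 (8>6).
Mid is strictly dominated by High (P1: -4>-5, P2: 8>6, P3: 8>0).
Low is not dominated — it holds its own against High at P1 (9>-4); Mid at P1 (9>-5).

Mid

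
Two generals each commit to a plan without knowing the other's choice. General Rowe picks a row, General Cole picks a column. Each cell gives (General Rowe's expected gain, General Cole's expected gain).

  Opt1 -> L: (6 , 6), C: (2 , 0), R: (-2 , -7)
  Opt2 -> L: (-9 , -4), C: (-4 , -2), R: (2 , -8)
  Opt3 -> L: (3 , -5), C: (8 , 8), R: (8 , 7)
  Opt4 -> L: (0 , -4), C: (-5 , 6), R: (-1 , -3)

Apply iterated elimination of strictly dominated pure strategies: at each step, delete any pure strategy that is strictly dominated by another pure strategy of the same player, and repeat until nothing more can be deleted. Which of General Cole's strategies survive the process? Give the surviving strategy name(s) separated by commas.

L, C

For General Rowe, Opt3 strictly dominates Opt2 on the remaining columns (L: 3>-9, C: 8>-4, R: 8>2); eliminate Opt2.
Row Opt4 is eliminated: Opt3 beats it against every remaining column (L: 3>0, C: 8>-5, R: 8>-1).
General Cole's strategy R is strictly dominated by C (Opt1: 0>-7, Opt3: 8>7) and is removed.
Among the remaining strategies, none is strictly dominated by another pure strategy of the same player, so the elimination stops.
Surviving strategies — General Rowe: {Opt1, Opt3}; General Cole: {L, C}.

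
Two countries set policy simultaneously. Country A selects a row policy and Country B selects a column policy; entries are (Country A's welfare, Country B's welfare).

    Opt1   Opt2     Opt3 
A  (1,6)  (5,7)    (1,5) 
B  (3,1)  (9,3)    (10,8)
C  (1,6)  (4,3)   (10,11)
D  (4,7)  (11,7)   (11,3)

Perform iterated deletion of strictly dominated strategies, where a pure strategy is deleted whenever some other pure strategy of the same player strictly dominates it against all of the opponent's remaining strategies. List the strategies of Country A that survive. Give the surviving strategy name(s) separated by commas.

D

Country A's strategy A is strictly dominated by B (Opt1: 3>1, Opt2: 9>5, Opt3: 10>1) and is removed.
Row B is eliminated: D beats it against every remaining column (Opt1: 4>3, Opt2: 11>9, Opt3: 11>10).
For Country A, D strictly dominates C on the remaining columns (Opt1: 4>1, Opt2: 11>4, Opt3: 11>10); eliminate C.
Column Opt3 is eliminated: Opt1 beats it against every remaining row (D: 7>3).
Among the remaining strategies, none is strictly dominated by another pure strategy of the same player, so the elimination stops.
Surviving strategies — Country A: {D}; Country B: {Opt1, Opt2}.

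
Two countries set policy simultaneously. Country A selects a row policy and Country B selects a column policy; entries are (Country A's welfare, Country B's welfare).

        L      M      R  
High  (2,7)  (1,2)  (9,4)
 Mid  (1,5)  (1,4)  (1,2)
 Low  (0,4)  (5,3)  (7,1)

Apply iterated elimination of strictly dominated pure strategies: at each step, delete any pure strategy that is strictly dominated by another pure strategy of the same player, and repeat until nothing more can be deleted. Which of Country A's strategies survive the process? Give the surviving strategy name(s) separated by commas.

High

Column M is eliminated: L beats it against every remaining row (High: 7>2, Mid: 5>4, Low: 4>3).
Country A's strategy Mid is strictly dominated by High (L: 2>1, R: 9>1) and is removed.
Row Low is eliminated: High beats it against every remaining column (L: 2>0, R: 9>7).
For Country B, L strictly dominates R on the remaining rows (High: 7>4); eliminate R.
Among the remaining strategies, none is strictly dominated by another pure strategy of the same player, so the elimination stops.
Surviving strategies — Country A: {High}; Country B: {L}.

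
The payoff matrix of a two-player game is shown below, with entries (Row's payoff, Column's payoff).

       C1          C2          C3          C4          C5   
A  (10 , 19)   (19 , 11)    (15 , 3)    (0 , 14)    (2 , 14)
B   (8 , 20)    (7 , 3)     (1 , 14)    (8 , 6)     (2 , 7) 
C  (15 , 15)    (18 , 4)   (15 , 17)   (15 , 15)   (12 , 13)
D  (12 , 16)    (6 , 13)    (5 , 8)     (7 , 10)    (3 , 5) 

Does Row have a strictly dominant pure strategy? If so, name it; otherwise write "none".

A fails to dominate B at C4 (0<8).
B fails to dominate A at C1 (8<10).
C fails to dominate A at C2 (18<19).
D fails to dominate A at C2 (6<19).
No single strategy dominates all the others.

none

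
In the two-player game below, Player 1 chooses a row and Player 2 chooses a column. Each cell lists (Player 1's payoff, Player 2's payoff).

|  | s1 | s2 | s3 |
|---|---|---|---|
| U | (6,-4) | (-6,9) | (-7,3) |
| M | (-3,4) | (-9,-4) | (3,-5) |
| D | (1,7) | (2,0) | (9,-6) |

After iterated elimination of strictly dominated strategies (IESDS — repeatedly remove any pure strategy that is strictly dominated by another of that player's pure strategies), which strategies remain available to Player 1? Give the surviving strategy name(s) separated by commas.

U, D

Player 1's strategy M is strictly dominated by D (s1: 1>-3, s2: 2>-9, s3: 9>3) and is removed.
Column s3 is eliminated: s2 beats it against every remaining row (U: 9>3, D: 0>-6).
Among the remaining strategies, none is strictly dominated by another pure strategy of the same player, so the elimination stops.
Surviving strategies — Player 1: {U, D}; Player 2: {s1, s2}.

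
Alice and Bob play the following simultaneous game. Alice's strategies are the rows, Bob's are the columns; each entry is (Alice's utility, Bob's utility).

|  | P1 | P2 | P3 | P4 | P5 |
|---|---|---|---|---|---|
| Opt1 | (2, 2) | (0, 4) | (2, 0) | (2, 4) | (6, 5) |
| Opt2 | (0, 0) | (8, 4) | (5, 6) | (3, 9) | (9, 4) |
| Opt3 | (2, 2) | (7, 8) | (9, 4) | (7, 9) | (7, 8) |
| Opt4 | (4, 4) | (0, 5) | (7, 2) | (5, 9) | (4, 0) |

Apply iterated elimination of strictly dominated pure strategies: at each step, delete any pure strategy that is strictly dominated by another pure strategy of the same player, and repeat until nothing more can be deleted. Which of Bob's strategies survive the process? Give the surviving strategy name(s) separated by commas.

Bob's strategy P1 is strictly dominated by P2 (Opt1: 4>2, Opt2: 4>0, Opt3: 8>2, Opt4: 5>4) and is removed.
Row Opt1 is eliminated: Opt2 beats it against every remaining column (P2: 8>0, P3: 5>2, P4: 3>2, P5: 9>6).
For Alice, Opt3 strictly dominates Opt4 on the remaining columns (P2: 7>0, P3: 9>7, P4: 7>5, P5: 7>4); eliminate Opt4.
Bob's strategy P2 is strictly dominated by P4 (Opt2: 9>4, Opt3: 9>8) and is removed.
For Bob, P4 strictly dominates P3 on the remaining rows (Opt2: 9>6, Opt3: 9>4); eliminate P3.
Bob's strategy P5 is strictly dominated by P4 (Opt2: 9>4, Opt3: 9>8) and is removed.
Alice's strategy Opt2 is strictly dominated by Opt3 (P4: 7>3) and is removed.
Among the remaining strategies, none is strictly dominated by another pure strategy of the same player, so the elimination stops.
Surviving strategies — Alice: {Opt3}; Bob: {P4}.

P4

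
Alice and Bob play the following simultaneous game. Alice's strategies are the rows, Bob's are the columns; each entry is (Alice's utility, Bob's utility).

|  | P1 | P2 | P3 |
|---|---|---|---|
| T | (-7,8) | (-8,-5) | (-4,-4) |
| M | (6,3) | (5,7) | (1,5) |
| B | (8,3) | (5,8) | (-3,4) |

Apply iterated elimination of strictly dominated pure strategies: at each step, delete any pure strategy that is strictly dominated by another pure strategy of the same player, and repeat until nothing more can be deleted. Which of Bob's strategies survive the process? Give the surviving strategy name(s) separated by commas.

P2

For Alice, M strictly dominates T on the remaining columns (P1: 6>-7, P2: 5>-8, P3: 1>-4); eliminate T.
Column P1 is eliminated: P2 beats it against every remaining row (M: 7>3, B: 8>3).
Bob's strategy P3 is strictly dominated by P2 (M: 7>5, B: 8>4) and is removed.
Among the remaining strategies, none is strictly dominated by another pure strategy of the same player, so the elimination stops.
Surviving strategies — Alice: {M, B}; Bob: {P2}.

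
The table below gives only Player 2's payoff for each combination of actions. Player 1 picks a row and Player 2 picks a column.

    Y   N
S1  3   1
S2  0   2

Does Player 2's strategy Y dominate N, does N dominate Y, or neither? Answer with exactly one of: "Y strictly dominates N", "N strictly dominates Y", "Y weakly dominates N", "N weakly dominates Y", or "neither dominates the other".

neither dominates the other

Compare Y to N across each opponent action: S1: 3>1, S2: 0<2.
Y does better at S1 but worse at S2; neither strategy dominates the other.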